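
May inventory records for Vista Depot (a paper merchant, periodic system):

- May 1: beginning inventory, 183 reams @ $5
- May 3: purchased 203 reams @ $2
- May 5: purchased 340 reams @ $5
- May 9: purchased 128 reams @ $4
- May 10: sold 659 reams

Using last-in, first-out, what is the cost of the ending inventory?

Ending inventory = $939

May 10, 659 sold [LIFO — newest first]: 128 @ $4 + 340 @ $5 + 191 @ $2 = $2,594
Ending inventory: 183 @ $5 + 12 @ $2 = $939
Check: goods available $3,533 = COGS $2,594 + ending $939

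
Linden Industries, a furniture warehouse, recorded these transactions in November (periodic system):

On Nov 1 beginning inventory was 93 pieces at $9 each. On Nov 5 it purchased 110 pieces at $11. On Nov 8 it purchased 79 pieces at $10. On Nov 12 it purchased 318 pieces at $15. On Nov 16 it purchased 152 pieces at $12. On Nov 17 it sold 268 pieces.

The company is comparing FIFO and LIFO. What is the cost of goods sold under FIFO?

COGS = $2,697

FIFO COGS: 93 @ $9 + 110 @ $11 + 65 @ $10 = $2,697
LIFO COGS: 152 @ $12 + 116 @ $15 = $3,564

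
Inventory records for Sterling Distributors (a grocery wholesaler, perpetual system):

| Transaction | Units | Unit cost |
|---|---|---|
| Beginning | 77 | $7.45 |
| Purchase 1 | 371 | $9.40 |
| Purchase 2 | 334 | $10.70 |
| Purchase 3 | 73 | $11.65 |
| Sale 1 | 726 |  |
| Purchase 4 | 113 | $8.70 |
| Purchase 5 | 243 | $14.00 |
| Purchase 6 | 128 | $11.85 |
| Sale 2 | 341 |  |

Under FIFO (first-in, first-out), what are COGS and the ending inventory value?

COGS = $10,854.40; ending inventory = $3,532.80

Sale 1 (726) [FIFO — oldest first]: 77 @ $7.45 + 371 @ $9.40 + 278 @ $10.70 = $7,035.65
Sale 2 (341) [FIFO — oldest first]: 56 @ $10.70 + 73 @ $11.65 + 113 @ $8.70 + 99 @ $14.00 = $3,818.75
Total COGS = $7,035.65 + $3,818.75 = $10,854.40
Ending inventory: 144 @ $14.00 + 128 @ $11.85 = $3,532.80
Check: goods available $14,387.20 = COGS $10,854.40 + ending $3,532.80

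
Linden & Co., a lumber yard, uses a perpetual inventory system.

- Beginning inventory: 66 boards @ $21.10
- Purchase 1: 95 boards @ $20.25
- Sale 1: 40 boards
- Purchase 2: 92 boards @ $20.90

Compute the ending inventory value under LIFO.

Ending inventory = $4,429.15

Sale 1 (40) [LIFO — newest first]: 40 @ $20.25 = $810.00
Ending inventory: 66 @ $21.10 + 55 @ $20.25 + 92 @ $20.90 = $4,429.15
Check: goods available $5,239.15 = COGS $810.00 + ending $4,429.15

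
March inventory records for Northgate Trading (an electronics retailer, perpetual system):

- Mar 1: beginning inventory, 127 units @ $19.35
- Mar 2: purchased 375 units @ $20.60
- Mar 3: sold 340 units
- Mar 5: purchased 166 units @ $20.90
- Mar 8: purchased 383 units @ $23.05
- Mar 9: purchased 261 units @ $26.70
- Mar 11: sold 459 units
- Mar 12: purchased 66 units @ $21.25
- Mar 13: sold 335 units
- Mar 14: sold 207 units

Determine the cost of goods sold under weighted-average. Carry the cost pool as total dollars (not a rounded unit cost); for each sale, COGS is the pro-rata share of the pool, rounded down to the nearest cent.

After Mar 1: 127 on hand, pool $2,457.45 (≈ $19.3500 each)
After Mar 2: 502 on hand, pool $10,182.45 (≈ $20.2838 each)
Mar 3, sell 340: 340/502 × $10,182.45 → $6,896.48
After Mar 5: 328 on hand, pool $6,755.37 (≈ $20.5956 each)
After Mar 8: 711 on hand, pool $15,583.52 (≈ $21.9177 each)
After Mar 9: 972 on hand, pool $22,552.22 (≈ $23.2019 each)
Mar 11, sell 459: 459/972 × $22,552.22 → $10,649.65
After Mar 12: 579 on hand, pool $13,305.07 (≈ $22.9794 each)
Mar 13, sell 335: 335/579 × $13,305.07 → $7,698.09
Mar 14, sell 207: 207/244 × $5,606.98 → $4,756.74
Total COGS = $6,896.48 + $10,649.65 + $7,698.09 + $4,756.74 = $30,000.96
Ending inventory (cost pool remaining) = $850.24
Check: goods available $30,851.20 = COGS $30,000.96 + ending $850.24

COGS = $30,000.96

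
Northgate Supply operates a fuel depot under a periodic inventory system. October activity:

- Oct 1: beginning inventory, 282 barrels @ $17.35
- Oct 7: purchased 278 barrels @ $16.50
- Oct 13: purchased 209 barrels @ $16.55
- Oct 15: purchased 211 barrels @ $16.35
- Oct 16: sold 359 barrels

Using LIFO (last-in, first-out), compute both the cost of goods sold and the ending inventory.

Oct 16, 359 sold [LIFO — newest first]: 211 @ $16.35 + 148 @ $16.55 = $5,899.25
Ending inventory: 282 @ $17.35 + 278 @ $16.50 + 61 @ $16.55 = $10,489.25

COGS = $5,899.25; ending inventory = $10,489.25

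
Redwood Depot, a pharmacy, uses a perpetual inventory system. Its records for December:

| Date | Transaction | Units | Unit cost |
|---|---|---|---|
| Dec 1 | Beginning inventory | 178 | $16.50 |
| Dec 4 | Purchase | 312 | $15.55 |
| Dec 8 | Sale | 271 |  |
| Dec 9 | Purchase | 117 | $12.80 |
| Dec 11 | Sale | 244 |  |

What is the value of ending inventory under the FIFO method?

Ending inventory = $1,177.60

Dec 8, 271 sold [FIFO — oldest first]: 178 @ $16.50 + 93 @ $15.55 = $4,383.15
Dec 11, 244 sold [FIFO — oldest first]: 219 @ $15.55 + 25 @ $12.80 = $3,725.45
Total COGS = $4,383.15 + $3,725.45 = $8,108.60
Ending inventory: 92 @ $12.80 = $1,177.60
Check: goods available $9,286.20 = COGS $8,108.60 + ending $1,177.60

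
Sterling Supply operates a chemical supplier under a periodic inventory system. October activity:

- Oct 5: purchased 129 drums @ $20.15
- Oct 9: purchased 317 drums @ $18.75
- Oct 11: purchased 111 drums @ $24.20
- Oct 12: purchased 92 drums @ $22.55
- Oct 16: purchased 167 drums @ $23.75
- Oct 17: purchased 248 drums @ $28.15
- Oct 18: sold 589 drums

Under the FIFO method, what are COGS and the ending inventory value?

Oct 18, 589 sold [FIFO — oldest first]: 129 @ $20.15 + 317 @ $18.75 + 111 @ $24.20 + 32 @ $22.55 = $11,950.90
Ending inventory: 60 @ $22.55 + 167 @ $23.75 + 248 @ $28.15 = $12,300.45
Check: goods available $24,251.35 = COGS $11,950.90 + ending $12,300.45

COGS = $11,950.90; ending inventory = $12,300.45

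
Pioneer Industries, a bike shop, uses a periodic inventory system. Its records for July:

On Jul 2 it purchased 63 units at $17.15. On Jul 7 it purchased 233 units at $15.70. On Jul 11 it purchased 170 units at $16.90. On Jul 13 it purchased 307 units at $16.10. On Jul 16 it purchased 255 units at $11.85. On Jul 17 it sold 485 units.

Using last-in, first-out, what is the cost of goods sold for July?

Jul 17, 485 sold [LIFO — newest first]: 255 @ $11.85 + 230 @ $16.10 = $6,724.75
Ending inventory: 63 @ $17.15 + 233 @ $15.70 + 170 @ $16.90 + 77 @ $16.10 = $8,851.25

COGS = $6,724.75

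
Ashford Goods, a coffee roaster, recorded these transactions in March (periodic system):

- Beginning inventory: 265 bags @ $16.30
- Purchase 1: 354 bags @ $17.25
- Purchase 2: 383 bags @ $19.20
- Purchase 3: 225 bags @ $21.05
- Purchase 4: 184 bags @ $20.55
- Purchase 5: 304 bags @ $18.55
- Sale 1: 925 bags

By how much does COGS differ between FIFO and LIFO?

$1,925.85

FIFO COGS: 265 @ $16.30 + 354 @ $17.25 + 306 @ $19.20 = $16,301.20
LIFO COGS: 304 @ $18.55 + 184 @ $20.55 + 225 @ $21.05 + 212 @ $19.20 = $18,227.05
Difference = |$16,301.20 − $18,227.05| = $1,925.85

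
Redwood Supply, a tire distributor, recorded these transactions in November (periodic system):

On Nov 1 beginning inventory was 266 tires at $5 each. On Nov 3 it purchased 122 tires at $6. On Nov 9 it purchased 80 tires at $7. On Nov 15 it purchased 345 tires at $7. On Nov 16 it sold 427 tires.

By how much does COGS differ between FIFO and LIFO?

$652

FIFO COGS: 266 @ $5 + 122 @ $6 + 39 @ $7 = $2,335
LIFO COGS: 345 @ $7 + 80 @ $7 + 2 @ $6 = $2,987
Difference = |$2,335 − $2,987| = $652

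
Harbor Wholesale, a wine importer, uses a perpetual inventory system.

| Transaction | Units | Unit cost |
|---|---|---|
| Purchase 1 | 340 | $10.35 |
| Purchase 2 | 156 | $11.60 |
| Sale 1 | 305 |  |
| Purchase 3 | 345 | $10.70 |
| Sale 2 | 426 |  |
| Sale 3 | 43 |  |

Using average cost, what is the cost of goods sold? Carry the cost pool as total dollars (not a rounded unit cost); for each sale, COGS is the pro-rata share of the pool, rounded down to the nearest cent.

COGS = $8,302.16

After Purchase 1: 340 on hand, pool $3,519.00 (≈ $10.3500 each)
After Purchase 2: 496 on hand, pool $5,328.60 (≈ $10.7431 each)
Sale 1, sell 305: 305/496 × $5,328.60 → $3,276.65
After Purchase 3: 536 on hand, pool $5,743.45 (≈ $10.7154 each)
Sale 2, sell 426: 426/536 × $5,743.45 → $4,564.75
Sale 3, sell 43: 43/110 × $1,178.70 → $460.76
Total COGS = $3,276.65 + $4,564.75 + $460.76 = $8,302.16
Ending inventory (cost pool remaining) = $717.94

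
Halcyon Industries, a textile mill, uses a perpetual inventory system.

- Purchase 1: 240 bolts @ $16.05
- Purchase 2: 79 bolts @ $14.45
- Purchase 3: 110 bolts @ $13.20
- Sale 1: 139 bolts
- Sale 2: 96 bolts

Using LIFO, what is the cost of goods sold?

Sale 1 (139) [LIFO — newest first]: 110 @ $13.20 + 29 @ $14.45 = $1,871.05
Sale 2 (96) [LIFO — newest first]: 50 @ $14.45 + 46 @ $16.05 = $1,460.80
Total COGS = $1,871.05 + $1,460.80 = $3,331.85
Ending inventory: 194 @ $16.05 = $3,113.70
Check: goods available $6,445.55 = COGS $3,331.85 + ending $3,113.70

COGS = $3,331.85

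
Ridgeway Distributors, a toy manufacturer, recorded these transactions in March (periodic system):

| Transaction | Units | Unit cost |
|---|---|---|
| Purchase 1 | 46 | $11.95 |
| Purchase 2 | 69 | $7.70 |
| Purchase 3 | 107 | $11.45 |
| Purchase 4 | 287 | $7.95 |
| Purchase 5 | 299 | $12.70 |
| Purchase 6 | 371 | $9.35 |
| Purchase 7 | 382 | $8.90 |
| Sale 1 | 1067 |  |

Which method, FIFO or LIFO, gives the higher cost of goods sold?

FIFO COGS: 46 @ $11.95 + 69 @ $7.70 + 107 @ $11.45 + 287 @ $7.95 + 299 @ $12.70 + 259 @ $9.35 = $10,806.75
LIFO COGS: 382 @ $8.90 + 371 @ $9.35 + 299 @ $12.70 + 15 @ $7.95 = $10,785.20

FIFO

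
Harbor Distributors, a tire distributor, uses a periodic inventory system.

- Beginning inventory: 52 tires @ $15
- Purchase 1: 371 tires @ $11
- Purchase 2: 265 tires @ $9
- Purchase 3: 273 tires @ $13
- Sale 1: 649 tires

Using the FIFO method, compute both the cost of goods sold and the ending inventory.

Sale 1 (649) [FIFO — oldest first]: 52 @ $15 + 371 @ $11 + 226 @ $9 = $6,895
Ending inventory: 39 @ $9 + 273 @ $13 = $3,900
Check: goods available $10,795 = COGS $6,895 + ending $3,900

COGS = $6,895; ending inventory = $3,900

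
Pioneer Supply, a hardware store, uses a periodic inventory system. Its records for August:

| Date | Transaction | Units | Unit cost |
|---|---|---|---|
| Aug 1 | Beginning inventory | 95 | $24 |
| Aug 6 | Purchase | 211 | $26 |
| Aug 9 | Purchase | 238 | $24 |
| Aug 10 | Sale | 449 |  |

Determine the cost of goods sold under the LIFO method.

COGS = $11,198

Aug 10, 449 sold [LIFO — newest first]: 238 @ $24 + 211 @ $26 = $11,198
Ending inventory: 95 @ $24 = $2,280
Check: goods available $13,478 = COGS $11,198 + ending $2,280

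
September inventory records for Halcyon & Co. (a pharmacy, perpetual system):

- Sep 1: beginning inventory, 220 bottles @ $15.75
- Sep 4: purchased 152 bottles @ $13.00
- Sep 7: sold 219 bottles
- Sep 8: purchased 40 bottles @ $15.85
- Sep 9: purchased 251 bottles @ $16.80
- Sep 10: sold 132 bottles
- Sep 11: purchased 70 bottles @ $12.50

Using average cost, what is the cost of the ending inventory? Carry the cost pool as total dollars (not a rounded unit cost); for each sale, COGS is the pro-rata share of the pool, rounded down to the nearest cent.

Ending inventory = $5,856.21

After Sep 1: 220 on hand, pool $3,465.00 (≈ $15.7500 each)
After Sep 4: 372 on hand, pool $5,441.00 (≈ $14.6263 each)
Sep 7, sell 219: 219/372 × $5,441.00 → $3,203.16
After Sep 8: 193 on hand, pool $2,871.84 (≈ $14.8800 each)
After Sep 9: 444 on hand, pool $7,088.64 (≈ $15.9654 each)
Sep 10, sell 132: 132/444 × $7,088.64 → $2,107.43
After Sep 11: 382 on hand, pool $5,856.21 (≈ $15.3304 each)
Total COGS = $3,203.16 + $2,107.43 = $5,310.59
Ending inventory (cost pool remaining) = $5,856.21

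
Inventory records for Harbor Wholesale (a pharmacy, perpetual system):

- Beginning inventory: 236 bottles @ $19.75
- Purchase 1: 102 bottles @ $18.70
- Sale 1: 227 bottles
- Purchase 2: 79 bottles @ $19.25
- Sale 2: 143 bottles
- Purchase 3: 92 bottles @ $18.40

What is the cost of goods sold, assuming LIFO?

Sale 1 (227) [LIFO — newest first]: 102 @ $18.70 + 125 @ $19.75 = $4,376.15
Sale 2 (143) [LIFO — newest first]: 79 @ $19.25 + 64 @ $19.75 = $2,784.75
Total COGS = $4,376.15 + $2,784.75 = $7,160.90
Ending inventory: 47 @ $19.75 + 92 @ $18.40 = $2,621.05

COGS = $7,160.90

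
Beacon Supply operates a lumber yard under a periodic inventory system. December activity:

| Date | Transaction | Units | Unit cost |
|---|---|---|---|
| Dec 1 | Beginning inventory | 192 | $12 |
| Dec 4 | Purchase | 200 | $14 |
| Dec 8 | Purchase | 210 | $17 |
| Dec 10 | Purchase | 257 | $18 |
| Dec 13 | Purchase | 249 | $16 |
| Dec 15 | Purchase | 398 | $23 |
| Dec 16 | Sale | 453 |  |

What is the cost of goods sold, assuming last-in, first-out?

COGS = $10,034

Dec 16, 453 sold [LIFO — newest first]: 398 @ $23 + 55 @ $16 = $10,034
Ending inventory: 192 @ $12 + 200 @ $14 + 210 @ $17 + 257 @ $18 + 194 @ $16 = $16,404
Check: goods available $26,438 = COGS $10,034 + ending $16,404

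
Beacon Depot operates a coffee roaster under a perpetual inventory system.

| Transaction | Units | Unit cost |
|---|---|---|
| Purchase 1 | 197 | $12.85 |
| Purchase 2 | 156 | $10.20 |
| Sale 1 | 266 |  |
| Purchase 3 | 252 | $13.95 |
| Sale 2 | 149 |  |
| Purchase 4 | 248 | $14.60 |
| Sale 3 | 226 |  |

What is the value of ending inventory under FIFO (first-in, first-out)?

Sale 1 (266) [FIFO — oldest first]: 197 @ $12.85 + 69 @ $10.20 = $3,235.25
Sale 2 (149) [FIFO — oldest first]: 87 @ $10.20 + 62 @ $13.95 = $1,752.30
Sale 3 (226) [FIFO — oldest first]: 190 @ $13.95 + 36 @ $14.60 = $3,176.10
Total COGS = $3,235.25 + $1,752.30 + $3,176.10 = $8,163.65
Ending inventory: 212 @ $14.60 = $3,095.20

Ending inventory = $3,095.20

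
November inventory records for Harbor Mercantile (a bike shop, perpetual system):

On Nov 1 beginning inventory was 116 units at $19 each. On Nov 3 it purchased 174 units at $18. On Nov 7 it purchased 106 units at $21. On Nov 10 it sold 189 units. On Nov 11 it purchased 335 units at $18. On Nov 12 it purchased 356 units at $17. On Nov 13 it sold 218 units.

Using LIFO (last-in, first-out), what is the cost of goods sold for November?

COGS = $7,426

Nov 10, 189 sold [LIFO — newest first]: 106 @ $21 + 83 @ $18 = $3,720
Nov 13, 218 sold [LIFO — newest first]: 218 @ $17 = $3,706
Total COGS = $3,720 + $3,706 = $7,426
Ending inventory: 116 @ $19 + 91 @ $18 + 335 @ $18 + 138 @ $17 = $12,218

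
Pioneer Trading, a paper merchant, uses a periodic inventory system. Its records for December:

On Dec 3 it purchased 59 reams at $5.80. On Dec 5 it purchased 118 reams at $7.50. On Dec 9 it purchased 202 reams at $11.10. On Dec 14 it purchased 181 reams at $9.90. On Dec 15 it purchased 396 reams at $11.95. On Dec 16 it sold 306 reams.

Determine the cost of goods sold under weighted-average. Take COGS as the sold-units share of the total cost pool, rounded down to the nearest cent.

Dec 16, sell 306: 306/956 × $9,993.50 → $3,198.75
Ending inventory (cost pool remaining) = $6,794.75
Check: goods available $9,993.50 = COGS $3,198.75 + ending $6,794.75

COGS = $3,198.75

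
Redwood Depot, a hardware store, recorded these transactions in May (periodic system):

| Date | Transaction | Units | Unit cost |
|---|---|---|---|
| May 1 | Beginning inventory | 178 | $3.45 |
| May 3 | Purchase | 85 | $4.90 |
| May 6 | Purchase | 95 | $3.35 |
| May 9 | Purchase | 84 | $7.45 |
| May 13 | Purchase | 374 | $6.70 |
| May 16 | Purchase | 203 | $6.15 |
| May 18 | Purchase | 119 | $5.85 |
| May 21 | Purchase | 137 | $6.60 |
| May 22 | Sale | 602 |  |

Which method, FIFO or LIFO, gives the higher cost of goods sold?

FIFO COGS: 178 @ $3.45 + 85 @ $4.90 + 95 @ $3.35 + 84 @ $7.45 + 160 @ $6.70 = $3,046.65
LIFO COGS: 137 @ $6.60 + 119 @ $5.85 + 203 @ $6.15 + 143 @ $6.70 = $3,806.90

LIFO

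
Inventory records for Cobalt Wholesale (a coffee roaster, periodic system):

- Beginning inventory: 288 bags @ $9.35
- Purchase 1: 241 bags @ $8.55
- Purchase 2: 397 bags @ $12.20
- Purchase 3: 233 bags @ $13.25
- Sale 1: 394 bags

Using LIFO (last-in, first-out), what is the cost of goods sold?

Sale 1 (394) [LIFO — newest first]: 233 @ $13.25 + 161 @ $12.20 = $5,051.45
Ending inventory: 288 @ $9.35 + 241 @ $8.55 + 236 @ $12.20 = $7,632.55
Check: goods available $12,684.00 = COGS $5,051.45 + ending $7,632.55

COGS = $5,051.45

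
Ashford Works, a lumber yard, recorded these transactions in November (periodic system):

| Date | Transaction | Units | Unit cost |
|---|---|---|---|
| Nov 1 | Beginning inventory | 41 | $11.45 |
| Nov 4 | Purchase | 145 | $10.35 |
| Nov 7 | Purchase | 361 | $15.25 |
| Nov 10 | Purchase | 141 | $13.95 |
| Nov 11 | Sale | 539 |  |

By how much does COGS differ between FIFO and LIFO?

$501.70

FIFO COGS: 41 @ $11.45 + 145 @ $10.35 + 353 @ $15.25 = $7,353.45
LIFO COGS: 141 @ $13.95 + 361 @ $15.25 + 37 @ $10.35 = $7,855.15
Difference = |$7,353.45 − $7,855.15| = $501.70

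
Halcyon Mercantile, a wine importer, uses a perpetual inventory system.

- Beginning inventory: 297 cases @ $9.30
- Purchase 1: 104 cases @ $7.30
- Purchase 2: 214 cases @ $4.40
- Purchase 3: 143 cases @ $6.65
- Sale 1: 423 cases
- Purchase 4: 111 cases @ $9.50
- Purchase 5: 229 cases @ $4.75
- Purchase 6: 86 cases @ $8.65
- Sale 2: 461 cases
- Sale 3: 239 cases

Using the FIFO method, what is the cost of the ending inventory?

Sale 1 (423) [FIFO — oldest first]: 297 @ $9.30 + 104 @ $7.30 + 22 @ $4.40 = $3,618.10
Sale 2 (461) [FIFO — oldest first]: 192 @ $4.40 + 143 @ $6.65 + 111 @ $9.50 + 15 @ $4.75 = $2,921.50
Sale 3 (239) [FIFO — oldest first]: 214 @ $4.75 + 25 @ $8.65 = $1,232.75
Total COGS = $3,618.10 + $2,921.50 + $1,232.75 = $7,772.35
Ending inventory: 61 @ $8.65 = $527.65
Check: goods available $8,300.00 = COGS $7,772.35 + ending $527.65

Ending inventory = $527.65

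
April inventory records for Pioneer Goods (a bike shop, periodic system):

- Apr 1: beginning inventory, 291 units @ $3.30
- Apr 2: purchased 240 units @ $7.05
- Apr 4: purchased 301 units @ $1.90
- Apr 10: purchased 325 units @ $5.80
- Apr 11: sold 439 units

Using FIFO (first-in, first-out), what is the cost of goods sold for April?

Apr 11, 439 sold [FIFO — oldest first]: 291 @ $3.30 + 148 @ $7.05 = $2,003.70
Ending inventory: 92 @ $7.05 + 301 @ $1.90 + 325 @ $5.80 = $3,105.50
Check: goods available $5,109.20 = COGS $2,003.70 + ending $3,105.50

COGS = $2,003.70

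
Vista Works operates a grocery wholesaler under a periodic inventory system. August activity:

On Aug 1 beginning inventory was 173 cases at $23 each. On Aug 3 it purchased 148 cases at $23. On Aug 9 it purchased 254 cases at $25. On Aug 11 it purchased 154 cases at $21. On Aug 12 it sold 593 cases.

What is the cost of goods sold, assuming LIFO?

Aug 12, 593 sold [LIFO — newest first]: 154 @ $21 + 254 @ $25 + 148 @ $23 + 37 @ $23 = $13,839
Ending inventory: 136 @ $23 = $3,128

COGS = $13,839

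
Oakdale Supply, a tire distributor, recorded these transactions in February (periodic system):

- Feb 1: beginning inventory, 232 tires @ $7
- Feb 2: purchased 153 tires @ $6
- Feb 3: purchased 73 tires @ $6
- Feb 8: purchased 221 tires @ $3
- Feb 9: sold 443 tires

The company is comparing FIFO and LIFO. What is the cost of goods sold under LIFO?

COGS = $1,995

FIFO COGS: 232 @ $7 + 153 @ $6 + 58 @ $6 = $2,890
LIFO COGS: 221 @ $3 + 73 @ $6 + 149 @ $6 = $1,995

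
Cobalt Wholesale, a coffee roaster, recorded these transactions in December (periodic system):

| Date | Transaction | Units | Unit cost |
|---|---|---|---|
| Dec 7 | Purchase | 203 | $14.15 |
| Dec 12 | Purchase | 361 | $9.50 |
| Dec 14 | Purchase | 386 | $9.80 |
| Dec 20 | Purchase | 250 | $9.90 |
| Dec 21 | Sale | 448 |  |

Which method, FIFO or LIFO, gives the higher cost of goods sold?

FIFO COGS: 203 @ $14.15 + 245 @ $9.50 = $5,199.95
LIFO COGS: 250 @ $9.90 + 198 @ $9.80 = $4,415.40

FIFO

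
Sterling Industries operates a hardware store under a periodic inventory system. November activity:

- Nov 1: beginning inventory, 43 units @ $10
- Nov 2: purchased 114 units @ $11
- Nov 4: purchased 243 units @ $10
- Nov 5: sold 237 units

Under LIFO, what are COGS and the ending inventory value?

COGS = $2,370; ending inventory = $1,744

Nov 5, 237 sold [LIFO — newest first]: 237 @ $10 = $2,370
Ending inventory: 43 @ $10 + 114 @ $11 + 6 @ $10 = $1,744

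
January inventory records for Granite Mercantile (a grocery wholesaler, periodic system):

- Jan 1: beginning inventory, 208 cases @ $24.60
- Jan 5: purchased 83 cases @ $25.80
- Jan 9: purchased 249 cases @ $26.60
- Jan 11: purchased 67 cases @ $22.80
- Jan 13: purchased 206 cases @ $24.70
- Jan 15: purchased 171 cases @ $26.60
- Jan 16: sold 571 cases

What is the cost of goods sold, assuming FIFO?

Jan 16, 571 sold [FIFO — oldest first]: 208 @ $24.60 + 83 @ $25.80 + 249 @ $26.60 + 31 @ $22.80 = $14,588.40
Ending inventory: 36 @ $22.80 + 206 @ $24.70 + 171 @ $26.60 = $10,457.60

COGS = $14,588.40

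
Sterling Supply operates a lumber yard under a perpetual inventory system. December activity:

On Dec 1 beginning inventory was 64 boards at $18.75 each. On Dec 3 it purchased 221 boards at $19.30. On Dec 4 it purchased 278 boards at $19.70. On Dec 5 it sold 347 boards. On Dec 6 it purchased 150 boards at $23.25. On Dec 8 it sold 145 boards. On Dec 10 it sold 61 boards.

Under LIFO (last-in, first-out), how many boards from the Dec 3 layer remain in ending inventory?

96

Dec 5, 347 sold [LIFO — newest first]: 278 @ $19.70 + 69 @ $19.30 = $6,808.30
Dec 8, 145 sold [LIFO — newest first]: 145 @ $23.25 = $3,371.25
Dec 10, 61 sold [LIFO — newest first]: 5 @ $23.25 + 56 @ $19.30 = $1,197.05
Total COGS = $6,808.30 + $3,371.25 + $1,197.05 = $11,376.60
Ending inventory: 64 @ $18.75 + 96 @ $19.30 = $3,052.80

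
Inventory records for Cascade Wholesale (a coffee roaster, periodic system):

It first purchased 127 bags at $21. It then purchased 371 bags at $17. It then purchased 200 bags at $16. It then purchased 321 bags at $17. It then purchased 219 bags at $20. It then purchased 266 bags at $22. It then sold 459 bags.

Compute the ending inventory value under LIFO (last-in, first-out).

Ending inventory = $18,151

Sale 1 (459) [LIFO — newest first]: 266 @ $22 + 193 @ $20 = $9,712
Ending inventory: 127 @ $21 + 371 @ $17 + 200 @ $16 + 321 @ $17 + 26 @ $20 = $18,151
Check: goods available $27,863 = COGS $9,712 + ending $18,151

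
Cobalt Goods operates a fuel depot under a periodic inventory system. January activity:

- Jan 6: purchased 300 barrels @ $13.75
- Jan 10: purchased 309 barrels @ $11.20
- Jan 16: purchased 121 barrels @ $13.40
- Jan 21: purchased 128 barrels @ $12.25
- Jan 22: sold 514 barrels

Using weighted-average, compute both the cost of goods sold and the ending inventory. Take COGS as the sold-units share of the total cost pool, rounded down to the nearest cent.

Jan 22, sell 514: 514/858 × $10,775.20 → $6,455.07
Ending inventory (cost pool remaining) = $4,320.13
Check: goods available $10,775.20 = COGS $6,455.07 + ending $4,320.13

COGS = $6,455.07; ending inventory = $4,320.13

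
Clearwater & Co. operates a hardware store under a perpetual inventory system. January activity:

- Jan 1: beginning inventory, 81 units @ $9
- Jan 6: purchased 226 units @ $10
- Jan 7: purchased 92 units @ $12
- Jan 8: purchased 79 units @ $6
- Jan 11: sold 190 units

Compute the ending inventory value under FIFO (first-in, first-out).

Ending inventory = $2,748

Jan 11, 190 sold [FIFO — oldest first]: 81 @ $9 + 109 @ $10 = $1,819
Ending inventory: 117 @ $10 + 92 @ $12 + 79 @ $6 = $2,748
Check: goods available $4,567 = COGS $1,819 + ending $2,748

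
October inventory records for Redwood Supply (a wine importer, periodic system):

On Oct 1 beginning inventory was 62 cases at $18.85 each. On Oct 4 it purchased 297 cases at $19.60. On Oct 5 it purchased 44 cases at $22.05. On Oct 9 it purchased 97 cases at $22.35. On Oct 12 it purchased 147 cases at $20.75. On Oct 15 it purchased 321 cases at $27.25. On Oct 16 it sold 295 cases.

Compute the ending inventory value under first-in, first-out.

Oct 16, 295 sold [FIFO — oldest first]: 62 @ $18.85 + 233 @ $19.60 = $5,735.50
Ending inventory: 64 @ $19.60 + 44 @ $22.05 + 97 @ $22.35 + 147 @ $20.75 + 321 @ $27.25 = $16,190.05

Ending inventory = $16,190.05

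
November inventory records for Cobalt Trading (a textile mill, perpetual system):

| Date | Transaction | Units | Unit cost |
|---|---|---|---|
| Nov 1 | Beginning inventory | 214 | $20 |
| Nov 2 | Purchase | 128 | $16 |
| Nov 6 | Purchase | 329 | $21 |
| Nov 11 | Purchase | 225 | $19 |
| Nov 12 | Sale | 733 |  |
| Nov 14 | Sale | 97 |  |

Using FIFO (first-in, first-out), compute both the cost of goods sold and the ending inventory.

Nov 12, 733 sold [FIFO — oldest first]: 214 @ $20 + 128 @ $16 + 329 @ $21 + 62 @ $19 = $14,415
Nov 14, 97 sold [FIFO — oldest first]: 97 @ $19 = $1,843
Total COGS = $14,415 + $1,843 = $16,258
Ending inventory: 66 @ $19 = $1,254

COGS = $16,258; ending inventory = $1,254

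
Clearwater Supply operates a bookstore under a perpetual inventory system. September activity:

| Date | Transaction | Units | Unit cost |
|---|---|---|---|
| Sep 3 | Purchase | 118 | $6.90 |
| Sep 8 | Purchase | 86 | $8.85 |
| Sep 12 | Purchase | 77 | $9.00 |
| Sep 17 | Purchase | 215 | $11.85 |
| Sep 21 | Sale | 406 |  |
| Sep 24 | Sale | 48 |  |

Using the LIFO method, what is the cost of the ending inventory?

Sep 21, 406 sold [LIFO — newest first]: 215 @ $11.85 + 77 @ $9.00 + 86 @ $8.85 + 28 @ $6.90 = $4,195.05
Sep 24, 48 sold [LIFO — newest first]: 48 @ $6.90 = $331.20
Total COGS = $4,195.05 + $331.20 = $4,526.25
Ending inventory: 42 @ $6.90 = $289.80

Ending inventory = $289.80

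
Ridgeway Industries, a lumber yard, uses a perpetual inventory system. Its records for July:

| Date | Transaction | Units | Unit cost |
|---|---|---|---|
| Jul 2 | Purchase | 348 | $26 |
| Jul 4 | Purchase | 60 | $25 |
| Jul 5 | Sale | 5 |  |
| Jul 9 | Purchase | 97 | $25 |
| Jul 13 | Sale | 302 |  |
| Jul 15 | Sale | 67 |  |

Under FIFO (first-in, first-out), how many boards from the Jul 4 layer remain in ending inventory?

Jul 5, 5 sold [FIFO — oldest first]: 5 @ $26 = $130
Jul 13, 302 sold [FIFO — oldest first]: 302 @ $26 = $7,852
Jul 15, 67 sold [FIFO — oldest first]: 41 @ $26 + 26 @ $25 = $1,716
Total COGS = $130 + $7,852 + $1,716 = $9,698
Ending inventory: 34 @ $25 + 97 @ $25 = $3,275
Check: goods available $12,973 = COGS $9,698 + ending $3,275

34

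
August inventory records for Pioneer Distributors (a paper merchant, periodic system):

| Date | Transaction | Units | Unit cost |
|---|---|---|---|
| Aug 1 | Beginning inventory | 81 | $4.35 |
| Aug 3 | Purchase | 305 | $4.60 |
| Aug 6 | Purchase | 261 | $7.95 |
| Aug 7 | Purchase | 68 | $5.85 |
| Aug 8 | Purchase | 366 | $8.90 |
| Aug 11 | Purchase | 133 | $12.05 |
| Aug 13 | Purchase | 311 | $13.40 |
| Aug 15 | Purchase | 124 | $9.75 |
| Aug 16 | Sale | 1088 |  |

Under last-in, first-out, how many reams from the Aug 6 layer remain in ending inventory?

Aug 16, 1088 sold [LIFO — newest first]: 124 @ $9.75 + 311 @ $13.40 + 133 @ $12.05 + 366 @ $8.90 + 68 @ $5.85 + 86 @ $7.95 = $11,317.95
Ending inventory: 81 @ $4.35 + 305 @ $4.60 + 175 @ $7.95 = $3,146.60
Check: goods available $14,464.55 = COGS $11,317.95 + ending $3,146.60

175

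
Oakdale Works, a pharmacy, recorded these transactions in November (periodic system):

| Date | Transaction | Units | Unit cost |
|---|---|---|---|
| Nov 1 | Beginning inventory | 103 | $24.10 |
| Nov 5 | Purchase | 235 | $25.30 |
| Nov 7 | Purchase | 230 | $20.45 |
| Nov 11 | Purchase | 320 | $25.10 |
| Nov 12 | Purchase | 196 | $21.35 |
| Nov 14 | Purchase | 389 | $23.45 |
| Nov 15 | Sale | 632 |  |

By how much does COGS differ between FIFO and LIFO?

$251.35

FIFO COGS: 103 @ $24.10 + 235 @ $25.30 + 230 @ $20.45 + 64 @ $25.10 = $14,737.70
LIFO COGS: 389 @ $23.45 + 196 @ $21.35 + 47 @ $25.10 = $14,486.35
Difference = |$14,737.70 − $14,486.35| = $251.35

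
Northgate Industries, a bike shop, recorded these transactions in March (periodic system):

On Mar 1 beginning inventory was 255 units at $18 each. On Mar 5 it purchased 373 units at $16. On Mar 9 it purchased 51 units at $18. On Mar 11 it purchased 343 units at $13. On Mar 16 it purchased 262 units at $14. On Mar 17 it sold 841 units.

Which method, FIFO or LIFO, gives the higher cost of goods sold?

FIFO

FIFO COGS: 255 @ $18 + 373 @ $16 + 51 @ $18 + 162 @ $13 = $13,582
LIFO COGS: 262 @ $14 + 343 @ $13 + 51 @ $18 + 185 @ $16 = $12,005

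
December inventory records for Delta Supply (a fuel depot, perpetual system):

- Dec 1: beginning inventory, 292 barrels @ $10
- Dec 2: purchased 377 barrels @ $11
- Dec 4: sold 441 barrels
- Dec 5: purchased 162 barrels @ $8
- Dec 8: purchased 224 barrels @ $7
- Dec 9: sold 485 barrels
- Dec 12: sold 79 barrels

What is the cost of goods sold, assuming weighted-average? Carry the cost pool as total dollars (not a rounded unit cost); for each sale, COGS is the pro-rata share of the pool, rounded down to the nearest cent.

After Dec 1: 292 on hand, pool $2,920.00 (≈ $10.0000 each)
After Dec 2: 669 on hand, pool $7,067.00 (≈ $10.5635 each)
Dec 4, sell 441: 441/669 × $7,067.00 → $4,658.51
After Dec 5: 390 on hand, pool $3,704.49 (≈ $9.4987 each)
After Dec 8: 614 on hand, pool $5,272.49 (≈ $8.5871 each)
Dec 9, sell 485: 485/614 × $5,272.49 → $4,164.75
Dec 12, sell 79: 79/129 × $1,107.74 → $678.38
Total COGS = $4,658.51 + $4,164.75 + $678.38 = $9,501.64
Ending inventory (cost pool remaining) = $429.36

COGS = $9,501.64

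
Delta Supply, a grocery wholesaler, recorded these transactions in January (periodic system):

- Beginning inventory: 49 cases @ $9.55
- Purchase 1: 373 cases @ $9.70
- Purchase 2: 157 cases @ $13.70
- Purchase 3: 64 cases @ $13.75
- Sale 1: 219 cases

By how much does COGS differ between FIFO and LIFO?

$886.55

FIFO COGS: 49 @ $9.55 + 170 @ $9.70 = $2,116.95
LIFO COGS: 64 @ $13.75 + 155 @ $13.70 = $3,003.50
Difference = |$2,116.95 − $3,003.50| = $886.55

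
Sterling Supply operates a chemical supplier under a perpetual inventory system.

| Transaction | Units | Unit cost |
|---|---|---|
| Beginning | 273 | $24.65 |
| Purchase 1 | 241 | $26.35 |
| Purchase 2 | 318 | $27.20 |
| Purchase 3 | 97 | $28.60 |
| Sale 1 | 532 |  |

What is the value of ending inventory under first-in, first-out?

Ending inventory = $10,934.20

Sale 1 (532) [FIFO — oldest first]: 273 @ $24.65 + 241 @ $26.35 + 18 @ $27.20 = $13,569.40
Ending inventory: 300 @ $27.20 + 97 @ $28.60 = $10,934.20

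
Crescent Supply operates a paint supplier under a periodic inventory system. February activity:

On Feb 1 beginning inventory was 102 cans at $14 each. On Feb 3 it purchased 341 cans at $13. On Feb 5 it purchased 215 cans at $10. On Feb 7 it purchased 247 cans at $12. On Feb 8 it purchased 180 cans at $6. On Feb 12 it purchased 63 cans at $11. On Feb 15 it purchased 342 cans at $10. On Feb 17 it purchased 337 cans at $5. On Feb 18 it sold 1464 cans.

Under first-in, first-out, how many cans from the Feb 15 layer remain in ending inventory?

26

Feb 18, 1464 sold [FIFO — oldest first]: 102 @ $14 + 341 @ $13 + 215 @ $10 + 247 @ $12 + 180 @ $6 + 63 @ $11 + 316 @ $10 = $15,908
Ending inventory: 26 @ $10 + 337 @ $5 = $1,945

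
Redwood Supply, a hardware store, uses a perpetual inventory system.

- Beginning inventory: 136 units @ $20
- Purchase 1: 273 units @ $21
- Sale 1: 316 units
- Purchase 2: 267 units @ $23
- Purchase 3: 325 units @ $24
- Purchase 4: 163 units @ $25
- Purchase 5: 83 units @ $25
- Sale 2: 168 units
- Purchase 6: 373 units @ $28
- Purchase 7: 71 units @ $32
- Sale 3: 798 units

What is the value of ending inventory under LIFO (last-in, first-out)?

Sale 1 (316) [LIFO — newest first]: 273 @ $21 + 43 @ $20 = $6,593
Sale 2 (168) [LIFO — newest first]: 83 @ $25 + 85 @ $25 = $4,200
Sale 3 (798) [LIFO — newest first]: 71 @ $32 + 373 @ $28 + 78 @ $25 + 276 @ $24 = $21,290
Total COGS = $6,593 + $4,200 + $21,290 = $32,083
Ending inventory: 93 @ $20 + 267 @ $23 + 49 @ $24 = $9,177
Check: goods available $41,260 = COGS $32,083 + ending $9,177

Ending inventory = $9,177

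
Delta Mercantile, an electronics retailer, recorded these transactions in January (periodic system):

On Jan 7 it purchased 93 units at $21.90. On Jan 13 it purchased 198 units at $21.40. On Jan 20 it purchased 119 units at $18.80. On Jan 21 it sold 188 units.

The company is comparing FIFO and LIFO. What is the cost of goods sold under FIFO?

COGS = $4,069.70

FIFO COGS: 93 @ $21.90 + 95 @ $21.40 = $4,069.70
LIFO COGS: 119 @ $18.80 + 69 @ $21.40 = $3,713.80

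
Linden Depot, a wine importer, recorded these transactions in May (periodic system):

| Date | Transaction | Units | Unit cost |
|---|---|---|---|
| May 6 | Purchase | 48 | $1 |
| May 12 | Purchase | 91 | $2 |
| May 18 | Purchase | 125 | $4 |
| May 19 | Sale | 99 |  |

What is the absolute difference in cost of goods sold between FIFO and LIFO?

FIFO COGS: 48 @ $1 + 51 @ $2 = $150
LIFO COGS: 99 @ $4 = $396
Difference = |$150 − $396| = $246

$246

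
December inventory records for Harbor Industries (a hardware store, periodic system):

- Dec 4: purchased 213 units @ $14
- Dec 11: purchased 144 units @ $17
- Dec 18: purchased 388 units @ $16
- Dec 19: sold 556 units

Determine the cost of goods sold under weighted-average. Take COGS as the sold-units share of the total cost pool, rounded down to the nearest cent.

COGS = $8,685.54

Dec 19, sell 556: 556/745 × $11,638.00 → $8,685.54
Ending inventory (cost pool remaining) = $2,952.46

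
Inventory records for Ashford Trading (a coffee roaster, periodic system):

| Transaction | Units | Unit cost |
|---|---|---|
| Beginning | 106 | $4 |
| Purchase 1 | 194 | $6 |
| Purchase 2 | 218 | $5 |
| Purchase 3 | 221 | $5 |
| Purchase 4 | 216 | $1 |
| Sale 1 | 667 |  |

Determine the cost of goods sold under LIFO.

Sale 1 (667) [LIFO — newest first]: 216 @ $1 + 221 @ $5 + 218 @ $5 + 12 @ $6 = $2,483
Ending inventory: 106 @ $4 + 182 @ $6 = $1,516

COGS = $2,483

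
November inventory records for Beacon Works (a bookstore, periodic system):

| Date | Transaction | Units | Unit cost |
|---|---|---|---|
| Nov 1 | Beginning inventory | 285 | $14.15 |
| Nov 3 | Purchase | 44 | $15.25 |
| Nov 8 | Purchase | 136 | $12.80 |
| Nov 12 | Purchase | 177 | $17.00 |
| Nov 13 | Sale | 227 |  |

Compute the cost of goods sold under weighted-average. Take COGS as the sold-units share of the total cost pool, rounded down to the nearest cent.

COGS = $3,342.61

Nov 13, sell 227: 227/642 × $9,453.55 → $3,342.61
Ending inventory (cost pool remaining) = $6,110.94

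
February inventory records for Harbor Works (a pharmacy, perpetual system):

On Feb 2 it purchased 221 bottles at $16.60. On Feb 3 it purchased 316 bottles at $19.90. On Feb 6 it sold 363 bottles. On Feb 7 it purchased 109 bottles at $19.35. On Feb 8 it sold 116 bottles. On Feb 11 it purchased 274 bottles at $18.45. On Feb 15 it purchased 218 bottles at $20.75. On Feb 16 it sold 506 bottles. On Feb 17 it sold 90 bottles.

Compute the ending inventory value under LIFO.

Feb 6, 363 sold [LIFO — newest first]: 316 @ $19.90 + 47 @ $16.60 = $7,068.60
Feb 8, 116 sold [LIFO — newest first]: 109 @ $19.35 + 7 @ $16.60 = $2,225.35
Feb 16, 506 sold [LIFO — newest first]: 218 @ $20.75 + 274 @ $18.45 + 14 @ $16.60 = $9,811.20
Feb 17, 90 sold [LIFO — newest first]: 90 @ $16.60 = $1,494.00
Total COGS = $7,068.60 + $2,225.35 + $9,811.20 + $1,494.00 = $20,599.15
Ending inventory: 63 @ $16.60 = $1,045.80

Ending inventory = $1,045.80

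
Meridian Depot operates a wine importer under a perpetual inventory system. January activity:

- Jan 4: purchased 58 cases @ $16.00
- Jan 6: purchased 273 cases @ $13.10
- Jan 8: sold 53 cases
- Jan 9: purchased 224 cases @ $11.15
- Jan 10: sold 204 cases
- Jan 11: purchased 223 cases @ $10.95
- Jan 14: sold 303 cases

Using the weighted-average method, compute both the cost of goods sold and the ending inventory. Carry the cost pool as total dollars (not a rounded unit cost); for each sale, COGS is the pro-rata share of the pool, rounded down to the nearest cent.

COGS = $6,861.96; ending inventory = $2,581.79

After Jan 4: 58 on hand, pool $928.00 (≈ $16.0000 each)
After Jan 6: 331 on hand, pool $4,504.30 (≈ $13.6082 each)
Jan 8, sell 53: 53/331 × $4,504.30 → $721.23
After Jan 9: 502 on hand, pool $6,280.67 (≈ $12.5113 each)
Jan 10, sell 204: 204/502 × $6,280.67 → $2,552.30
After Jan 11: 521 on hand, pool $6,170.22 (≈ $11.8430 each)
Jan 14, sell 303: 303/521 × $6,170.22 → $3,588.43
Total COGS = $721.23 + $2,552.30 + $3,588.43 = $6,861.96
Ending inventory (cost pool remaining) = $2,581.79
Check: goods available $9,443.75 = COGS $6,861.96 + ending $2,581.79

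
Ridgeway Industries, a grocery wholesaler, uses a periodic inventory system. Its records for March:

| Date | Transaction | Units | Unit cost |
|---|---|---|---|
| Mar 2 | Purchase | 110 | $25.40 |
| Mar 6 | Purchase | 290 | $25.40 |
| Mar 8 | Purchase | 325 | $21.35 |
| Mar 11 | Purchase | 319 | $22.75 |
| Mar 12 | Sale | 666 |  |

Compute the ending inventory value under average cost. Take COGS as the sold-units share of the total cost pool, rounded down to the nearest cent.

Ending inventory = $8,818.56

Mar 12, sell 666: 666/1044 × $24,356.00 → $15,537.44
Ending inventory (cost pool remaining) = $8,818.56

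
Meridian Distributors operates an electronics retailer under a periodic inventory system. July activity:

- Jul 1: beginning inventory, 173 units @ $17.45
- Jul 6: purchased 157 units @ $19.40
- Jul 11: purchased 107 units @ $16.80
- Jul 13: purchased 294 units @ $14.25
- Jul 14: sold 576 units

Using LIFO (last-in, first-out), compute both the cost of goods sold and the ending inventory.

COGS = $9,347.00; ending inventory = $2,704.75

Jul 14, 576 sold [LIFO — newest first]: 294 @ $14.25 + 107 @ $16.80 + 157 @ $19.40 + 18 @ $17.45 = $9,347.00
Ending inventory: 155 @ $17.45 = $2,704.75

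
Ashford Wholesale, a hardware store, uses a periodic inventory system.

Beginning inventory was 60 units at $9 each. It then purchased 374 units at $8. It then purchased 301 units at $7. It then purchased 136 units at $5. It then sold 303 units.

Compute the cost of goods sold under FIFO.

Sale 1 (303) [FIFO — oldest first]: 60 @ $9 + 243 @ $8 = $2,484
Ending inventory: 131 @ $8 + 301 @ $7 + 136 @ $5 = $3,835

COGS = $2,484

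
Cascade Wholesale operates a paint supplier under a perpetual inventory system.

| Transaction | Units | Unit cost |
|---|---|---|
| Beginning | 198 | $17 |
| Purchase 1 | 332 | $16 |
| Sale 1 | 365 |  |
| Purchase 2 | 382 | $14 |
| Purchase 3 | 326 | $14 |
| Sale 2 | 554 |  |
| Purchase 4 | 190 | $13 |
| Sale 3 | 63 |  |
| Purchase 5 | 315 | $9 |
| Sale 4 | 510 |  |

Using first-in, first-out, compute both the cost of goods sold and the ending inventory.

COGS = $21,636; ending inventory = $2,259

Sale 1 (365) [FIFO — oldest first]: 198 @ $17 + 167 @ $16 = $6,038
Sale 2 (554) [FIFO — oldest first]: 165 @ $16 + 382 @ $14 + 7 @ $14 = $8,086
Sale 3 (63) [FIFO — oldest first]: 63 @ $14 = $882
Sale 4 (510) [FIFO — oldest first]: 256 @ $14 + 190 @ $13 + 64 @ $9 = $6,630
Total COGS = $6,038 + $8,086 + $882 + $6,630 = $21,636
Ending inventory: 251 @ $9 = $2,259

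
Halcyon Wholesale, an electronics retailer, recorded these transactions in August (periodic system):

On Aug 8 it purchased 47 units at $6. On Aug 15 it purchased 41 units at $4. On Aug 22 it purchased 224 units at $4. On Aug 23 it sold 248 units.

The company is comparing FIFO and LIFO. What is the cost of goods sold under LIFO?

FIFO COGS: 47 @ $6 + 41 @ $4 + 160 @ $4 = $1,086
LIFO COGS: 224 @ $4 + 24 @ $4 = $992

COGS = $992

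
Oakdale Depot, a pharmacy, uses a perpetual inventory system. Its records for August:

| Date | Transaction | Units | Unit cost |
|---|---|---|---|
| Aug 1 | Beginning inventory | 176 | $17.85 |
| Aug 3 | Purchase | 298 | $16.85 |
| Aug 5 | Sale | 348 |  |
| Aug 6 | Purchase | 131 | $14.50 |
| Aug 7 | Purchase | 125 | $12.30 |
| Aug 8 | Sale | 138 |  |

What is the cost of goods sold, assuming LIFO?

COGS = $7,639.80

Aug 5, 348 sold [LIFO — newest first]: 298 @ $16.85 + 50 @ $17.85 = $5,913.80
Aug 8, 138 sold [LIFO — newest first]: 125 @ $12.30 + 13 @ $14.50 = $1,726.00
Total COGS = $5,913.80 + $1,726.00 = $7,639.80
Ending inventory: 126 @ $17.85 + 118 @ $14.50 = $3,960.10
Check: goods available $11,599.90 = COGS $7,639.80 + ending $3,960.10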